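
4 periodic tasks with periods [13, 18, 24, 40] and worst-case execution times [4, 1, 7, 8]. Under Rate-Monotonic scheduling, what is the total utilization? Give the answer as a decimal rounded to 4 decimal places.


Compute individual utilizations (exact fractions):
  Task 1: C/T = 4/13 (approx. 0.3077)
  Task 2: C/T = 1/18 (approx. 0.0556)
  Task 3: C/T = 7/24 (approx. 0.2917)
  Task 4: C/T = 8/40 = 1/5 (approx. 0.2)
Total utilization U = 4/13 + 1/18 + 7/24 + 1/5 = 4001/4680
Rounded to 4 decimal places: U = 0.8549
RM (Liu & Layland) bound for 4 tasks = 0.756828; compare with U = 4001/4680 (approx. 0.854915)
bound < U <= 1, so the RM sufficient condition is not met (inconclusive; an exact test such as response-time analysis is needed).

0.8549


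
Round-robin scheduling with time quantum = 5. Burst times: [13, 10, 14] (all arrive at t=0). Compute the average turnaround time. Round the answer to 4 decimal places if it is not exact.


Time quantum = 5
Execution trace:
  J1 runs 5 units, time = 5
  J2 runs 5 units, time = 10
  J3 runs 5 units, time = 15
  J1 runs 5 units, time = 20
  J2 runs 5 units, time = 25
  J3 runs 5 units, time = 30
  J1 runs 3 units, time = 33
  J3 runs 4 units, time = 37
Finish times: [33, 25, 37]
Average turnaround = 95/3 = 31.6667

31.6667


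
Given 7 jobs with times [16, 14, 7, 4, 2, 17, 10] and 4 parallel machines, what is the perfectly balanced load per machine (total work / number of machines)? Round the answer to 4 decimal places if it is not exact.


Total processing time = 16 + 14 + 7 + 4 + 2 + 17 + 10 = 70
Number of machines = 4
Ideal balanced load = 70 / 4 = 17.5

17.5


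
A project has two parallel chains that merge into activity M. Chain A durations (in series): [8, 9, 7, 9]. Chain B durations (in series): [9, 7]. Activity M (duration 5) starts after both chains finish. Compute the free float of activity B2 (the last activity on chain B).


ES(B2) = sum of predecessors on chain B = 9
EF(B2) = ES + duration = 9 + 7 = 16
Successor of B2 is M. ES(M) = max(sum(A), sum(B)) = max(33, 16) = 33
Free float = ES(successor) - EF(current) = 33 - 16 = 17

17


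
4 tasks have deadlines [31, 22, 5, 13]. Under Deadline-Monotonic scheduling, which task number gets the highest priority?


Sort tasks by relative deadline (ascending):
  Task 3: deadline = 5
  Task 4: deadline = 13
  Task 2: deadline = 22
  Task 1: deadline = 31
Priority order (highest first): [3, 4, 2, 1]
Highest priority task = 3

3


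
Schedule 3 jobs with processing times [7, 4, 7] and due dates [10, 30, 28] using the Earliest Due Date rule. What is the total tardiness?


Sort by due date (EDD order): [(7, 10), (7, 28), (4, 30)]
Compute completion times and tardiness:
  Job 1: p=7, d=10, C=7, tardiness=max(0,7-10)=0
  Job 2: p=7, d=28, C=14, tardiness=max(0,14-28)=0
  Job 3: p=4, d=30, C=18, tardiness=max(0,18-30)=0
Total tardiness = 0

0


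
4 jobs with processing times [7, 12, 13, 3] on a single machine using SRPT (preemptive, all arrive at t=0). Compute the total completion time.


Since all jobs arrive at t=0, SRPT equals SPT ordering.
SPT order: [3, 7, 12, 13]
Completion times:
  Job 1: p=3, C=3
  Job 2: p=7, C=10
  Job 3: p=12, C=22
  Job 4: p=13, C=35
Total completion time = 3 + 10 + 22 + 35 = 70

70


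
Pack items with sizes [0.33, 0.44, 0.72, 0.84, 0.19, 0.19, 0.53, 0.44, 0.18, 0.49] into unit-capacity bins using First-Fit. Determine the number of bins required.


Place items sequentially using First-Fit:
  Item 0.33 -> new Bin 1
  Item 0.44 -> Bin 1 (now 0.77)
  Item 0.72 -> new Bin 2
  Item 0.84 -> new Bin 3
  Item 0.19 -> Bin 1 (now 0.96)
  Item 0.19 -> Bin 2 (now 0.91)
  Item 0.53 -> new Bin 4
  Item 0.44 -> Bin 4 (now 0.97)
  Item 0.18 -> new Bin 5
  Item 0.49 -> Bin 5 (now 0.67)
Total bins used = 5

5


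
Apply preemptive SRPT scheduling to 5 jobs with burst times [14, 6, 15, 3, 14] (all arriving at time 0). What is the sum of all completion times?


Since all jobs arrive at t=0, SRPT equals SPT ordering.
SPT order: [3, 6, 14, 14, 15]
Completion times:
  Job 1: p=3, C=3
  Job 2: p=6, C=9
  Job 3: p=14, C=23
  Job 4: p=14, C=37
  Job 5: p=15, C=52
Total completion time = 3 + 9 + 23 + 37 + 52 = 124

124


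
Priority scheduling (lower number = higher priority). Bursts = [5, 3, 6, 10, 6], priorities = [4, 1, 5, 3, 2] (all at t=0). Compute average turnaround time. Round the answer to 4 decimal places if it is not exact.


Sort by priority (ascending = highest first):
Order: [(1, 3), (2, 6), (3, 10), (4, 5), (5, 6)]
Completion times:
  Priority 1, burst=3, C=3
  Priority 2, burst=6, C=9
  Priority 3, burst=10, C=19
  Priority 4, burst=5, C=24
  Priority 5, burst=6, C=30
Average turnaround = 85/5 = 17.0

17.0


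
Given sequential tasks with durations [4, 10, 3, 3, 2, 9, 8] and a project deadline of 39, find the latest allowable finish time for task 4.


LF(activity 4) = deadline - sum of successor durations
Successors: activities 5 through 7 with durations [2, 9, 8]
Sum of successor durations = 19
LF = 39 - 19 = 20

20


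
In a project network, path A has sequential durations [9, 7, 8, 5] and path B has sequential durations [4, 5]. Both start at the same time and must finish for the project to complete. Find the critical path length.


Path A total = 9 + 7 + 8 + 5 = 29
Path B total = 4 + 5 = 9
Critical path = longest path = max(29, 9) = 29

29


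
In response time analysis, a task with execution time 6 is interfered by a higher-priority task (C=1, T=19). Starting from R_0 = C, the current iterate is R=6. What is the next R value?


R_next = C + ceil(R_prev / T_hp) * C_hp
ceil(6 / 19) = ceil(0.3158) = 1
Interference = 1 * 1 = 1
R_next = 6 + 1 = 7

7


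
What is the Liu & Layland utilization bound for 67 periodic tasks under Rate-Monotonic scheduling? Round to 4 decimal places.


Compute 2^(1/67) = 1.0103991798
Subtract 1: 1.0103991798 - 1 = 0.0103991798
Multiply by n: 67 * 0.0103991798 = 0.6967450466
Round to 4 dp: 0.6967

0.6967


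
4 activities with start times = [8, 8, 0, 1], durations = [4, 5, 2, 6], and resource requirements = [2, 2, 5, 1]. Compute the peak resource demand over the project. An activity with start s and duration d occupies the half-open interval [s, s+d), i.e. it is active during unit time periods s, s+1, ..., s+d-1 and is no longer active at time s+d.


Each activity i is active on [start_i, start_i + duration_i).
Compute total resource usage per time slot:
  t=0: active resources = [5], total = 5
  t=1: active resources = [5, 1], total = 6
  t=2: active resources = [1], total = 1
  t=3: active resources = [1], total = 1
  t=4: active resources = [1], total = 1
  t=5: active resources = [1], total = 1
  t=6: active resources = [1], total = 1
  t=7: active resources = [], total = 0
  t=8: active resources = [2, 2], total = 4
  t=9: active resources = [2, 2], total = 4
  t=10: active resources = [2, 2], total = 4
  t=11: active resources = [2, 2], total = 4
  t=12: active resources = [2], total = 2
Peak resource demand = 6

6


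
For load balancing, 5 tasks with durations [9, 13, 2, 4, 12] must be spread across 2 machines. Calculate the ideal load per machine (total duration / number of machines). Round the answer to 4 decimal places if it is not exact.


Total processing time = 9 + 13 + 2 + 4 + 12 = 40
Number of machines = 2
Ideal balanced load = 40 / 2 = 20.0

20.0


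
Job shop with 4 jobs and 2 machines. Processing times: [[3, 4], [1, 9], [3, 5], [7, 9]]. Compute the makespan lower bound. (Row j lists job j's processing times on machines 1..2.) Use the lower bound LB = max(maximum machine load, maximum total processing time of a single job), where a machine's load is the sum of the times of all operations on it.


Machine loads:
  Machine 1: 3 + 1 + 3 + 7 = 14
  Machine 2: 4 + 9 + 5 + 9 = 27
Max machine load = 27
Job totals:
  Job 1: 7
  Job 2: 10
  Job 3: 8
  Job 4: 16
Max job total = 16
Lower bound = max(27, 16) = 27

27


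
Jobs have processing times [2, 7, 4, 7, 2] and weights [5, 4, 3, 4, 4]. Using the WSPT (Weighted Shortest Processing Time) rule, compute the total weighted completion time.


Compute p/w ratios and sort ascending (WSPT): [(2, 5), (2, 4), (4, 3), (7, 4), (7, 4)]
Compute weighted completion times:
  Job (p=2,w=5): C=2, w*C=5*2=10
  Job (p=2,w=4): C=4, w*C=4*4=16
  Job (p=4,w=3): C=8, w*C=3*8=24
  Job (p=7,w=4): C=15, w*C=4*15=60
  Job (p=7,w=4): C=22, w*C=4*22=88
Total weighted completion time = 198

198


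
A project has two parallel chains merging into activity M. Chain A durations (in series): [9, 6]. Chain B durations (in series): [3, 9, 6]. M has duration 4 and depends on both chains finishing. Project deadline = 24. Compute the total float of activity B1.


Forward pass: ES(B1) = sum of predecessors on chain B = 0
EF = ES + duration = 0 + 3 = 3
Backward pass: LF(M) = deadline = 24; LS(M) = 24 - 4 = 20
LF(B1) = LS(M) - sum(successors on chain B) = 20 - 15 = 5
LS = LF - duration = 5 - 3 = 2
Total float = LS - ES = 2 - 0 = 2

2


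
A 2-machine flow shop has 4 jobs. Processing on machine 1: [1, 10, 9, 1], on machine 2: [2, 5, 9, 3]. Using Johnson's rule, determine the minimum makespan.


Apply Johnson's rule:
  Group 1 (a <= b): [(1, 1, 2), (4, 1, 3), (3, 9, 9)]
  Group 2 (a > b): [(2, 10, 5)]
Optimal job order: [1, 4, 3, 2]
Schedule:
  Job 1: M1 done at 1, M2 done at 3
  Job 4: M1 done at 2, M2 done at 6
  Job 3: M1 done at 11, M2 done at 20
  Job 2: M1 done at 21, M2 done at 26
Makespan = 26

26


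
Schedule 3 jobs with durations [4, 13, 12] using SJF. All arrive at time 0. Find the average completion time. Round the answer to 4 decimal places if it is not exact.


SJF order (ascending): [4, 12, 13]
Completion times:
  Job 1: burst=4, C=4
  Job 2: burst=12, C=16
  Job 3: burst=13, C=29
Average completion = 49/3 = 16.3333

16.3333


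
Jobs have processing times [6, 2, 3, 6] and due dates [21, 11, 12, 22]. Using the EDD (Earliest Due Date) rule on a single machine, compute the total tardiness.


Sort by due date (EDD order): [(2, 11), (3, 12), (6, 21), (6, 22)]
Compute completion times and tardiness:
  Job 1: p=2, d=11, C=2, tardiness=max(0,2-11)=0
  Job 2: p=3, d=12, C=5, tardiness=max(0,5-12)=0
  Job 3: p=6, d=21, C=11, tardiness=max(0,11-21)=0
  Job 4: p=6, d=22, C=17, tardiness=max(0,17-22)=0
Total tardiness = 0

0


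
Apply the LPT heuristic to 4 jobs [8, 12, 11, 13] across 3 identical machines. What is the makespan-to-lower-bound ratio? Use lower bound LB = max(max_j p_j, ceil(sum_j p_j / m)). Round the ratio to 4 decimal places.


LPT order: [13, 12, 11, 8]
Machine loads after assignment: [13, 12, 19]
LPT makespan = 19
Lower bound = max(max_job, ceil(total/3)) = max(13, 15) = 15
Ratio = 19 / 15 = 1.2667

1.2667


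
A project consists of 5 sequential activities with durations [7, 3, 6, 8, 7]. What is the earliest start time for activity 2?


Activity 2 starts after activities 1 through 1 complete.
Predecessor durations: [7]
ES = 7 = 7

7


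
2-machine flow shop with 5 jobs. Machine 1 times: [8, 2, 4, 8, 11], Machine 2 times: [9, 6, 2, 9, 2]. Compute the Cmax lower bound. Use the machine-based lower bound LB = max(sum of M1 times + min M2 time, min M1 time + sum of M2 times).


LB1 = sum(M1 times) + min(M2 times) = 33 + 2 = 35
LB2 = min(M1 times) + sum(M2 times) = 2 + 28 = 30
Lower bound = max(LB1, LB2) = max(35, 30) = 35

35


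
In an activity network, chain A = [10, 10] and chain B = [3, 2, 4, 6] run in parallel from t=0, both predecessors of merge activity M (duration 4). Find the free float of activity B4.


ES(B4) = sum of predecessors on chain B = 9
EF(B4) = ES + duration = 9 + 6 = 15
Successor of B4 is M. ES(M) = max(sum(A), sum(B)) = max(20, 15) = 20
Free float = ES(successor) - EF(current) = 20 - 15 = 5

5


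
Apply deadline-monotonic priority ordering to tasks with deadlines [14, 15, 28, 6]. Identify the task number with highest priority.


Sort tasks by relative deadline (ascending):
  Task 4: deadline = 6
  Task 1: deadline = 14
  Task 2: deadline = 15
  Task 3: deadline = 28
Priority order (highest first): [4, 1, 2, 3]
Highest priority task = 4

4


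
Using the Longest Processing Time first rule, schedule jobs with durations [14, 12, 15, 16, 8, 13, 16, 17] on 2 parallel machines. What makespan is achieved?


Sort jobs in decreasing order (LPT): [17, 16, 16, 15, 14, 13, 12, 8]
Assign each job to the least loaded machine:
  Machine 1: jobs [17, 15, 14, 8], load = 54
  Machine 2: jobs [16, 16, 13, 12], load = 57
Makespan = max load = 57

57


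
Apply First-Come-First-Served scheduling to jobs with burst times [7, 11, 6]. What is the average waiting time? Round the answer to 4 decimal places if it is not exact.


FCFS order (as given): [7, 11, 6]
Waiting times:
  Job 1: wait = 0
  Job 2: wait = 7
  Job 3: wait = 18
Sum of waiting times = 25
Average waiting time = 25/3 = 8.3333

8.3333


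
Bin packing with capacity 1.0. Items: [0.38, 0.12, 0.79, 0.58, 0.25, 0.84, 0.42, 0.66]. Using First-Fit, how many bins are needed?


Place items sequentially using First-Fit:
  Item 0.38 -> new Bin 1
  Item 0.12 -> Bin 1 (now 0.5)
  Item 0.79 -> new Bin 2
  Item 0.58 -> new Bin 3
  Item 0.25 -> Bin 1 (now 0.75)
  Item 0.84 -> new Bin 4
  Item 0.42 -> Bin 3 (now 1.0)
  Item 0.66 -> new Bin 5
Total bins used = 5

5


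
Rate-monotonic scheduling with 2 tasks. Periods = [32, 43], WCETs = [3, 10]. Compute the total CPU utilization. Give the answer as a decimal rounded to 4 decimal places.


Compute individual utilizations (exact fractions):
  Task 1: C/T = 3/32 (approx. 0.0938)
  Task 2: C/T = 10/43 (approx. 0.2326)
Total utilization U = 3/32 + 10/43 = 449/1376
Rounded to 4 decimal places: U = 0.3263
RM (Liu & Layland) bound for 2 tasks = 0.828427; compare with U = 449/1376 (approx. 0.326308)
U <= bound, so schedulable by RM sufficient condition.

0.3263


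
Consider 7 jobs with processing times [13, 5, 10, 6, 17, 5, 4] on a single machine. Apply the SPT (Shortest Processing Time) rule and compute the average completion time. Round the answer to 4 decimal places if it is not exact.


Sort jobs by processing time (SPT order): [4, 5, 5, 6, 10, 13, 17]
Compute completion times sequentially:
  Job 1: processing = 4, completes at 4
  Job 2: processing = 5, completes at 9
  Job 3: processing = 5, completes at 14
  Job 4: processing = 6, completes at 20
  Job 5: processing = 10, completes at 30
  Job 6: processing = 13, completes at 43
  Job 7: processing = 17, completes at 60
Sum of completion times = 180
Average completion time = 180/7 = 25.7143

25.7143


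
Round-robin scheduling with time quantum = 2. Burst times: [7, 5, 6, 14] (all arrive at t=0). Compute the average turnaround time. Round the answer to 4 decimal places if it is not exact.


Time quantum = 2
Execution trace:
  J1 runs 2 units, time = 2
  J2 runs 2 units, time = 4
  J3 runs 2 units, time = 6
  J4 runs 2 units, time = 8
  J1 runs 2 units, time = 10
  J2 runs 2 units, time = 12
  J3 runs 2 units, time = 14
  J4 runs 2 units, time = 16
  J1 runs 2 units, time = 18
  J2 runs 1 units, time = 19
  J3 runs 2 units, time = 21
  J4 runs 2 units, time = 23
  J1 runs 1 units, time = 24
  J4 runs 2 units, time = 26
  J4 runs 2 units, time = 28
  J4 runs 2 units, time = 30
  J4 runs 2 units, time = 32
Finish times: [24, 19, 21, 32]
Average turnaround = 96/4 = 24.0

24.0


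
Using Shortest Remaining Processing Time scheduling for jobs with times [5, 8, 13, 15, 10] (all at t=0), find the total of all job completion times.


Since all jobs arrive at t=0, SRPT equals SPT ordering.
SPT order: [5, 8, 10, 13, 15]
Completion times:
  Job 1: p=5, C=5
  Job 2: p=8, C=13
  Job 3: p=10, C=23
  Job 4: p=13, C=36
  Job 5: p=15, C=51
Total completion time = 5 + 13 + 23 + 36 + 51 = 128

128


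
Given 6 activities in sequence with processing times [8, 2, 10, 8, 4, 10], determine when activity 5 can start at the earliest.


Activity 5 starts after activities 1 through 4 complete.
Predecessor durations: [8, 2, 10, 8]
ES = 8 + 2 + 10 + 8 = 28

28


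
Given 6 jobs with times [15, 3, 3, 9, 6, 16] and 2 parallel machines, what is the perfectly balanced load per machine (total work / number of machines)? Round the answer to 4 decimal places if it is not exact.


Total processing time = 15 + 3 + 3 + 9 + 6 + 16 = 52
Number of machines = 2
Ideal balanced load = 52 / 2 = 26.0

26.0


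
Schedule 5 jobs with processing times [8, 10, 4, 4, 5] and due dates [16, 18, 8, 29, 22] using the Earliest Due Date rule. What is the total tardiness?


Sort by due date (EDD order): [(4, 8), (8, 16), (10, 18), (5, 22), (4, 29)]
Compute completion times and tardiness:
  Job 1: p=4, d=8, C=4, tardiness=max(0,4-8)=0
  Job 2: p=8, d=16, C=12, tardiness=max(0,12-16)=0
  Job 3: p=10, d=18, C=22, tardiness=max(0,22-18)=4
  Job 4: p=5, d=22, C=27, tardiness=max(0,27-22)=5
  Job 5: p=4, d=29, C=31, tardiness=max(0,31-29)=2
Total tardiness = 11

11


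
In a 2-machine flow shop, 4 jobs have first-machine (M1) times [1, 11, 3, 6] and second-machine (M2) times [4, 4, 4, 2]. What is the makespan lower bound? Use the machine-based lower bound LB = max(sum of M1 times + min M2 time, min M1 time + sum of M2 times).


LB1 = sum(M1 times) + min(M2 times) = 21 + 2 = 23
LB2 = min(M1 times) + sum(M2 times) = 1 + 14 = 15
Lower bound = max(LB1, LB2) = max(23, 15) = 23

23


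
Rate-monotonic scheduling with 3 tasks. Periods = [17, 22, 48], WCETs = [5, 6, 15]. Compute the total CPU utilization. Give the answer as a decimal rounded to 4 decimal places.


Compute individual utilizations (exact fractions):
  Task 1: C/T = 5/17 (approx. 0.2941)
  Task 2: C/T = 6/22 = 3/11 (approx. 0.2727)
  Task 3: C/T = 15/48 = 5/16 (approx. 0.3125)
Total utilization U = 5/17 + 3/11 + 5/16 = 2631/2992
Rounded to 4 decimal places: U = 0.8793
RM (Liu & Layland) bound for 3 tasks = 0.779763; compare with U = 2631/2992 (approx. 0.879345)
bound < U <= 1, so the RM sufficient condition is not met (inconclusive; an exact test such as response-time analysis is needed).

0.8793


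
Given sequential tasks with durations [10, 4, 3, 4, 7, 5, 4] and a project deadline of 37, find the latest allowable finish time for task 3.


LF(activity 3) = deadline - sum of successor durations
Successors: activities 4 through 7 with durations [4, 7, 5, 4]
Sum of successor durations = 20
LF = 37 - 20 = 17

17


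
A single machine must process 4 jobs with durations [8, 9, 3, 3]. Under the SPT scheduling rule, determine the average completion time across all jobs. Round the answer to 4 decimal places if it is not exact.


Sort jobs by processing time (SPT order): [3, 3, 8, 9]
Compute completion times sequentially:
  Job 1: processing = 3, completes at 3
  Job 2: processing = 3, completes at 6
  Job 3: processing = 8, completes at 14
  Job 4: processing = 9, completes at 23
Sum of completion times = 46
Average completion time = 46/4 = 11.5

11.5


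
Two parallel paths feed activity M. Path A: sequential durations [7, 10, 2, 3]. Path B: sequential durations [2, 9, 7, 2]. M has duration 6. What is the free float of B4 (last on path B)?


ES(B4) = sum of predecessors on chain B = 18
EF(B4) = ES + duration = 18 + 2 = 20
Successor of B4 is M. ES(M) = max(sum(A), sum(B)) = max(22, 20) = 22
Free float = ES(successor) - EF(current) = 22 - 20 = 2

2


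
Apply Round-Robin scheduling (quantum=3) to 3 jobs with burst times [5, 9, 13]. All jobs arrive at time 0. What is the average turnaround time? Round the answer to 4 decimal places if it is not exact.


Time quantum = 3
Execution trace:
  J1 runs 3 units, time = 3
  J2 runs 3 units, time = 6
  J3 runs 3 units, time = 9
  J1 runs 2 units, time = 11
  J2 runs 3 units, time = 14
  J3 runs 3 units, time = 17
  J2 runs 3 units, time = 20
  J3 runs 3 units, time = 23
  J3 runs 3 units, time = 26
  J3 runs 1 units, time = 27
Finish times: [11, 20, 27]
Average turnaround = 58/3 = 19.3333

19.3333


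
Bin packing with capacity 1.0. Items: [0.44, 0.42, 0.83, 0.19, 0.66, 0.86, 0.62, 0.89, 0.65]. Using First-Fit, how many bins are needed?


Place items sequentially using First-Fit:
  Item 0.44 -> new Bin 1
  Item 0.42 -> Bin 1 (now 0.86)
  Item 0.83 -> new Bin 2
  Item 0.19 -> new Bin 3
  Item 0.66 -> Bin 3 (now 0.85)
  Item 0.86 -> new Bin 4
  Item 0.62 -> new Bin 5
  Item 0.89 -> new Bin 6
  Item 0.65 -> new Bin 7
Total bins used = 7

7


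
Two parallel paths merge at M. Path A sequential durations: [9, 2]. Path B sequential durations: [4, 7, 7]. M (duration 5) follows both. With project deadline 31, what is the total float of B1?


Forward pass: ES(B1) = sum of predecessors on chain B = 0
EF = ES + duration = 0 + 4 = 4
Backward pass: LF(M) = deadline = 31; LS(M) = 31 - 5 = 26
LF(B1) = LS(M) - sum(successors on chain B) = 26 - 14 = 12
LS = LF - duration = 12 - 4 = 8
Total float = LS - ES = 8 - 0 = 8

8


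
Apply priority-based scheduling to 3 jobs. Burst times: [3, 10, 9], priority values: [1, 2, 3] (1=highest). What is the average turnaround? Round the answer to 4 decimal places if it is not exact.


Sort by priority (ascending = highest first):
Order: [(1, 3), (2, 10), (3, 9)]
Completion times:
  Priority 1, burst=3, C=3
  Priority 2, burst=10, C=13
  Priority 3, burst=9, C=22
Average turnaround = 38/3 = 12.6667

12.6667


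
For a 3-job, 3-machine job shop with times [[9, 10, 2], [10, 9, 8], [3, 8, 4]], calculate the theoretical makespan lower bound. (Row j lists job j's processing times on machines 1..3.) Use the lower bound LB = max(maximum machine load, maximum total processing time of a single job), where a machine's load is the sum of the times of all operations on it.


Machine loads:
  Machine 1: 9 + 10 + 3 = 22
  Machine 2: 10 + 9 + 8 = 27
  Machine 3: 2 + 8 + 4 = 14
Max machine load = 27
Job totals:
  Job 1: 21
  Job 2: 27
  Job 3: 15
Max job total = 27
Lower bound = max(27, 27) = 27

27


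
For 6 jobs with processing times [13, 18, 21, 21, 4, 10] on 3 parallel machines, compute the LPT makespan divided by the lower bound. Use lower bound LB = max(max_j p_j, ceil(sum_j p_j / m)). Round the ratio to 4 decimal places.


LPT order: [21, 21, 18, 13, 10, 4]
Machine loads after assignment: [31, 25, 31]
LPT makespan = 31
Lower bound = max(max_job, ceil(total/3)) = max(21, 29) = 29
Ratio = 31 / 29 = 1.069

1.069


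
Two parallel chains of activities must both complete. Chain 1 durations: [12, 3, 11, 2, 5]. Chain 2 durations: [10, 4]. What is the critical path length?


Path A total = 12 + 3 + 11 + 2 + 5 = 33
Path B total = 10 + 4 = 14
Critical path = longest path = max(33, 14) = 33

33


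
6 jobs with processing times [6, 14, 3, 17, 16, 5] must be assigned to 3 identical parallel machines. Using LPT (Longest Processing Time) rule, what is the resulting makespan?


Sort jobs in decreasing order (LPT): [17, 16, 14, 6, 5, 3]
Assign each job to the least loaded machine:
  Machine 1: jobs [17, 3], load = 20
  Machine 2: jobs [16, 5], load = 21
  Machine 3: jobs [14, 6], load = 20
Makespan = max load = 21

21


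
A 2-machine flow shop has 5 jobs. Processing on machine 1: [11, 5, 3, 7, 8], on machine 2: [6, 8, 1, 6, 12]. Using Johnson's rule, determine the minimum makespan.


Apply Johnson's rule:
  Group 1 (a <= b): [(2, 5, 8), (5, 8, 12)]
  Group 2 (a > b): [(1, 11, 6), (4, 7, 6), (3, 3, 1)]
Optimal job order: [2, 5, 1, 4, 3]
Schedule:
  Job 2: M1 done at 5, M2 done at 13
  Job 5: M1 done at 13, M2 done at 25
  Job 1: M1 done at 24, M2 done at 31
  Job 4: M1 done at 31, M2 done at 37
  Job 3: M1 done at 34, M2 done at 38
Makespan = 38

38


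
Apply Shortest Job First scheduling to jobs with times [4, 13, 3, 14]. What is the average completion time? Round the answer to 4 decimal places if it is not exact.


SJF order (ascending): [3, 4, 13, 14]
Completion times:
  Job 1: burst=3, C=3
  Job 2: burst=4, C=7
  Job 3: burst=13, C=20
  Job 4: burst=14, C=34
Average completion = 64/4 = 16.0

16.0


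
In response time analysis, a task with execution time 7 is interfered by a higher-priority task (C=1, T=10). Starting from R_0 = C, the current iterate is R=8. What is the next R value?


R_next = C + ceil(R_prev / T_hp) * C_hp
ceil(8 / 10) = ceil(0.8) = 1
Interference = 1 * 1 = 1
R_next = 7 + 1 = 8
R_next = R_prev, so the iteration has converged (response time = 8).

8


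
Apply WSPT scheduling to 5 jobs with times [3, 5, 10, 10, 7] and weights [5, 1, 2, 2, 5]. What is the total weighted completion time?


Compute p/w ratios and sort ascending (WSPT): [(3, 5), (7, 5), (5, 1), (10, 2), (10, 2)]
Compute weighted completion times:
  Job (p=3,w=5): C=3, w*C=5*3=15
  Job (p=7,w=5): C=10, w*C=5*10=50
  Job (p=5,w=1): C=15, w*C=1*15=15
  Job (p=10,w=2): C=25, w*C=2*25=50
  Job (p=10,w=2): C=35, w*C=2*35=70
Total weighted completion time = 200

200


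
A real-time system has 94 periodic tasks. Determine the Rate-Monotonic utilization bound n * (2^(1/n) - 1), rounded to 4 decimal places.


Compute 2^(1/94) = 1.0074011604
Subtract 1: 1.0074011604 - 1 = 0.0074011604
Multiply by n: 94 * 0.0074011604 = 0.6957090776
Round to 4 dp: 0.6957

0.6957


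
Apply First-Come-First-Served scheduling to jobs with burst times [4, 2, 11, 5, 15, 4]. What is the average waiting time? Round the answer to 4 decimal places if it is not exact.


FCFS order (as given): [4, 2, 11, 5, 15, 4]
Waiting times:
  Job 1: wait = 0
  Job 2: wait = 4
  Job 3: wait = 6
  Job 4: wait = 17
  Job 5: wait = 22
  Job 6: wait = 37
Sum of waiting times = 86
Average waiting time = 86/6 = 14.3333

14.3333


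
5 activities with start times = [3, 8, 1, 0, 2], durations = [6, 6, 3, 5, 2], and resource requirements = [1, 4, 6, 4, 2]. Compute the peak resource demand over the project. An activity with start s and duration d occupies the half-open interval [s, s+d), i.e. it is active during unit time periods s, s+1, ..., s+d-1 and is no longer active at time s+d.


Each activity i is active on [start_i, start_i + duration_i).
Compute total resource usage per time slot:
  t=0: active resources = [4], total = 4
  t=1: active resources = [6, 4], total = 10
  t=2: active resources = [6, 4, 2], total = 12
  t=3: active resources = [1, 6, 4, 2], total = 13
  t=4: active resources = [1, 4], total = 5
  t=5: active resources = [1], total = 1
  t=6: active resources = [1], total = 1
  t=7: active resources = [1], total = 1
  t=8: active resources = [1, 4], total = 5
  t=9: active resources = [4], total = 4
  t=10: active resources = [4], total = 4
  t=11: active resources = [4], total = 4
  t=12: active resources = [4], total = 4
  t=13: active resources = [4], total = 4
Peak resource demand = 13

13


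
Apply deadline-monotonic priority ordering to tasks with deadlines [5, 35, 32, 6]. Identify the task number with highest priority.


Sort tasks by relative deadline (ascending):
  Task 1: deadline = 5
  Task 4: deadline = 6
  Task 3: deadline = 32
  Task 2: deadline = 35
Priority order (highest first): [1, 4, 3, 2]
Highest priority task = 1

1


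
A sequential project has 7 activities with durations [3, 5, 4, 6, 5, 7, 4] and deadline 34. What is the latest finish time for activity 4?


LF(activity 4) = deadline - sum of successor durations
Successors: activities 5 through 7 with durations [5, 7, 4]
Sum of successor durations = 16
LF = 34 - 16 = 18

18


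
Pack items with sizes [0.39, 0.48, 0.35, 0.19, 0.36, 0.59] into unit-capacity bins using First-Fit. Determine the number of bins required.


Place items sequentially using First-Fit:
  Item 0.39 -> new Bin 1
  Item 0.48 -> Bin 1 (now 0.87)
  Item 0.35 -> new Bin 2
  Item 0.19 -> Bin 2 (now 0.54)
  Item 0.36 -> Bin 2 (now 0.9)
  Item 0.59 -> new Bin 3
Total bins used = 3

3


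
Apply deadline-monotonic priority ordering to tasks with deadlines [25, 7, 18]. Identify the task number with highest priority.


Sort tasks by relative deadline (ascending):
  Task 2: deadline = 7
  Task 3: deadline = 18
  Task 1: deadline = 25
Priority order (highest first): [2, 3, 1]
Highest priority task = 2

2


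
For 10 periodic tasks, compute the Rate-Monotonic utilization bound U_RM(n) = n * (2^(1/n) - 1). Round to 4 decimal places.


Compute 2^(1/10) = 1.0717734625
Subtract 1: 1.0717734625 - 1 = 0.0717734625
Multiply by n: 10 * 0.0717734625 = 0.7177346250
Round to 4 dp: 0.7177

0.7177


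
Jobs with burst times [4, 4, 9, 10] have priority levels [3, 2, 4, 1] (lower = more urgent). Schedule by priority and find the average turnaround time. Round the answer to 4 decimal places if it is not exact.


Sort by priority (ascending = highest first):
Order: [(1, 10), (2, 4), (3, 4), (4, 9)]
Completion times:
  Priority 1, burst=10, C=10
  Priority 2, burst=4, C=14
  Priority 3, burst=4, C=18
  Priority 4, burst=9, C=27
Average turnaround = 69/4 = 17.25

17.25


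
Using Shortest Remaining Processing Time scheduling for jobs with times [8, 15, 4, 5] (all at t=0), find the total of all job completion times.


Since all jobs arrive at t=0, SRPT equals SPT ordering.
SPT order: [4, 5, 8, 15]
Completion times:
  Job 1: p=4, C=4
  Job 2: p=5, C=9
  Job 3: p=8, C=17
  Job 4: p=15, C=32
Total completion time = 4 + 9 + 17 + 32 = 62

62


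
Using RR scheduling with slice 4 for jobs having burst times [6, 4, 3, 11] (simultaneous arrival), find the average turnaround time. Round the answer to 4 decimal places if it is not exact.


Time quantum = 4
Execution trace:
  J1 runs 4 units, time = 4
  J2 runs 4 units, time = 8
  J3 runs 3 units, time = 11
  J4 runs 4 units, time = 15
  J1 runs 2 units, time = 17
  J4 runs 4 units, time = 21
  J4 runs 3 units, time = 24
Finish times: [17, 8, 11, 24]
Average turnaround = 60/4 = 15.0

15.0


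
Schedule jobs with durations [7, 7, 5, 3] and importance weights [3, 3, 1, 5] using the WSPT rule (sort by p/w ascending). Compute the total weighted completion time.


Compute p/w ratios and sort ascending (WSPT): [(3, 5), (7, 3), (7, 3), (5, 1)]
Compute weighted completion times:
  Job (p=3,w=5): C=3, w*C=5*3=15
  Job (p=7,w=3): C=10, w*C=3*10=30
  Job (p=7,w=3): C=17, w*C=3*17=51
  Job (p=5,w=1): C=22, w*C=1*22=22
Total weighted completion time = 118

118


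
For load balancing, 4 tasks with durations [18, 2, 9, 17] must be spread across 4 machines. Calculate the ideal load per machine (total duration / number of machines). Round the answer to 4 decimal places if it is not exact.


Total processing time = 18 + 2 + 9 + 17 = 46
Number of machines = 4
Ideal balanced load = 46 / 4 = 11.5

11.5


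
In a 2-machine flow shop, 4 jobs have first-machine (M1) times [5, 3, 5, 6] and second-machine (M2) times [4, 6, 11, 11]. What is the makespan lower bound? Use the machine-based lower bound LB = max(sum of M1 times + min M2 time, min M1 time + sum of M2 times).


LB1 = sum(M1 times) + min(M2 times) = 19 + 4 = 23
LB2 = min(M1 times) + sum(M2 times) = 3 + 32 = 35
Lower bound = max(LB1, LB2) = max(23, 35) = 35

35


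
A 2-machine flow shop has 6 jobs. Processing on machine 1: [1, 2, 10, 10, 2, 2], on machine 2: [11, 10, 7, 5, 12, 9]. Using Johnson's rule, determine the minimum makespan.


Apply Johnson's rule:
  Group 1 (a <= b): [(1, 1, 11), (2, 2, 10), (5, 2, 12), (6, 2, 9)]
  Group 2 (a > b): [(3, 10, 7), (4, 10, 5)]
Optimal job order: [1, 2, 5, 6, 3, 4]
Schedule:
  Job 1: M1 done at 1, M2 done at 12
  Job 2: M1 done at 3, M2 done at 22
  Job 5: M1 done at 5, M2 done at 34
  Job 6: M1 done at 7, M2 done at 43
  Job 3: M1 done at 17, M2 done at 50
  Job 4: M1 done at 27, M2 done at 55
Makespan = 55

55


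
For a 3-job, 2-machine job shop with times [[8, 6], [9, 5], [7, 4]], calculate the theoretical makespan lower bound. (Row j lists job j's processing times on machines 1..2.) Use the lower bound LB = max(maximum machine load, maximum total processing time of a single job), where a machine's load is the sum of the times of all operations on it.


Machine loads:
  Machine 1: 8 + 9 + 7 = 24
  Machine 2: 6 + 5 + 4 = 15
Max machine load = 24
Job totals:
  Job 1: 14
  Job 2: 14
  Job 3: 11
Max job total = 14
Lower bound = max(24, 14) = 24

24


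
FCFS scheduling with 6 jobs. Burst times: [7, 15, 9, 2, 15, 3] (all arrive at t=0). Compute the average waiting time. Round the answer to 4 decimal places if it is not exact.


FCFS order (as given): [7, 15, 9, 2, 15, 3]
Waiting times:
  Job 1: wait = 0
  Job 2: wait = 7
  Job 3: wait = 22
  Job 4: wait = 31
  Job 5: wait = 33
  Job 6: wait = 48
Sum of waiting times = 141
Average waiting time = 141/6 = 23.5

23.5


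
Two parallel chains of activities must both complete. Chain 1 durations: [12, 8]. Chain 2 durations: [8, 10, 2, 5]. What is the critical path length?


Path A total = 12 + 8 = 20
Path B total = 8 + 10 + 2 + 5 = 25
Critical path = longest path = max(20, 25) = 25

25


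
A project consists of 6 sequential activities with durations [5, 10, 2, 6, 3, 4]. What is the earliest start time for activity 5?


Activity 5 starts after activities 1 through 4 complete.
Predecessor durations: [5, 10, 2, 6]
ES = 5 + 10 + 2 + 6 = 23

23


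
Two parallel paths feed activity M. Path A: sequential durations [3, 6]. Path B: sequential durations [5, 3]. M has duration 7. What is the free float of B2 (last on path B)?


ES(B2) = sum of predecessors on chain B = 5
EF(B2) = ES + duration = 5 + 3 = 8
Successor of B2 is M. ES(M) = max(sum(A), sum(B)) = max(9, 8) = 9
Free float = ES(successor) - EF(current) = 9 - 8 = 1

1


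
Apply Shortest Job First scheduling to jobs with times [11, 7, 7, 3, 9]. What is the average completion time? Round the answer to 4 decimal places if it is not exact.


SJF order (ascending): [3, 7, 7, 9, 11]
Completion times:
  Job 1: burst=3, C=3
  Job 2: burst=7, C=10
  Job 3: burst=7, C=17
  Job 4: burst=9, C=26
  Job 5: burst=11, C=37
Average completion = 93/5 = 18.6

18.6


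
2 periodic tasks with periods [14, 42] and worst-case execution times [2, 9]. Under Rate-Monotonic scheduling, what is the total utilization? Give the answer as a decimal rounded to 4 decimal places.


Compute individual utilizations (exact fractions):
  Task 1: C/T = 2/14 = 1/7 (approx. 0.1429)
  Task 2: C/T = 9/42 = 3/14 (approx. 0.2143)
Total utilization U = 1/7 + 3/14 = 5/14
Rounded to 4 decimal places: U = 0.3571
RM (Liu & Layland) bound for 2 tasks = 0.828427; compare with U = 5/14 (approx. 0.357143)
U <= bound, so schedulable by RM sufficient condition.

0.3571


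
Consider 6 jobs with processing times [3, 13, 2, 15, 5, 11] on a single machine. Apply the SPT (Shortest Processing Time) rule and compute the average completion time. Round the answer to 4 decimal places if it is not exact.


Sort jobs by processing time (SPT order): [2, 3, 5, 11, 13, 15]
Compute completion times sequentially:
  Job 1: processing = 2, completes at 2
  Job 2: processing = 3, completes at 5
  Job 3: processing = 5, completes at 10
  Job 4: processing = 11, completes at 21
  Job 5: processing = 13, completes at 34
  Job 6: processing = 15, completes at 49
Sum of completion times = 121
Average completion time = 121/6 = 20.1667

20.1667


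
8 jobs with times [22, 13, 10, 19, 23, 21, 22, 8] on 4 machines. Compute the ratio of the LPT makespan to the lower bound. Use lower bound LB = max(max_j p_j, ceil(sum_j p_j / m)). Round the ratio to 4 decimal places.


LPT order: [23, 22, 22, 21, 19, 13, 10, 8]
Machine loads after assignment: [31, 35, 32, 40]
LPT makespan = 40
Lower bound = max(max_job, ceil(total/4)) = max(23, 35) = 35
Ratio = 40 / 35 = 1.1429

1.1429


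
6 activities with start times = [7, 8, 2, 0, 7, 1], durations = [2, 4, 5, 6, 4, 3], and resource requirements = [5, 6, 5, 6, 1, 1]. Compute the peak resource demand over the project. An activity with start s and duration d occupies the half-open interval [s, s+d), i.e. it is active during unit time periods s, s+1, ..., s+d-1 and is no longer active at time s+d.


Each activity i is active on [start_i, start_i + duration_i).
Compute total resource usage per time slot:
  t=0: active resources = [6], total = 6
  t=1: active resources = [6, 1], total = 7
  t=2: active resources = [5, 6, 1], total = 12
  t=3: active resources = [5, 6, 1], total = 12
  t=4: active resources = [5, 6], total = 11
  t=5: active resources = [5, 6], total = 11
  t=6: active resources = [5], total = 5
  t=7: active resources = [5, 1], total = 6
  t=8: active resources = [5, 6, 1], total = 12
  t=9: active resources = [6, 1], total = 7
  t=10: active resources = [6, 1], total = 7
  t=11: active resources = [6], total = 6
Peak resource demand = 12

12


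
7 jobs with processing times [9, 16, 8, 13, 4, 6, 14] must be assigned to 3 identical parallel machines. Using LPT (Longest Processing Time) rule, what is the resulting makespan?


Sort jobs in decreasing order (LPT): [16, 14, 13, 9, 8, 6, 4]
Assign each job to the least loaded machine:
  Machine 1: jobs [16, 6, 4], load = 26
  Machine 2: jobs [14, 8], load = 22
  Machine 3: jobs [13, 9], load = 22
Makespan = max load = 26

26


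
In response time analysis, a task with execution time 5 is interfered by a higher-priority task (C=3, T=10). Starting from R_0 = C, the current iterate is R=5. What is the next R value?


R_next = C + ceil(R_prev / T_hp) * C_hp
ceil(5 / 10) = ceil(0.5) = 1
Interference = 1 * 3 = 3
R_next = 5 + 3 = 8

8


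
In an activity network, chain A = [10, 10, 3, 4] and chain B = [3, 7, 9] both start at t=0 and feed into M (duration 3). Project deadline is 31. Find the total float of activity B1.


Forward pass: ES(B1) = sum of predecessors on chain B = 0
EF = ES + duration = 0 + 3 = 3
Backward pass: LF(M) = deadline = 31; LS(M) = 31 - 3 = 28
LF(B1) = LS(M) - sum(successors on chain B) = 28 - 16 = 12
LS = LF - duration = 12 - 3 = 9
Total float = LS - ES = 9 - 0 = 9

9


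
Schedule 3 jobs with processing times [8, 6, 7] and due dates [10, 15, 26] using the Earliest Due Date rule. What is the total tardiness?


Sort by due date (EDD order): [(8, 10), (6, 15), (7, 26)]
Compute completion times and tardiness:
  Job 1: p=8, d=10, C=8, tardiness=max(0,8-10)=0
  Job 2: p=6, d=15, C=14, tardiness=max(0,14-15)=0
  Job 3: p=7, d=26, C=21, tardiness=max(0,21-26)=0
Total tardiness = 0

0


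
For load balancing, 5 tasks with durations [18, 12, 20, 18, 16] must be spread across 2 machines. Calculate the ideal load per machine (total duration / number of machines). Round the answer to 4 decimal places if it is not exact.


Total processing time = 18 + 12 + 20 + 18 + 16 = 84
Number of machines = 2
Ideal balanced load = 84 / 2 = 42.0

42.0


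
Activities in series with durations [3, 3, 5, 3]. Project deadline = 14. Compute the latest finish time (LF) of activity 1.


LF(activity 1) = deadline - sum of successor durations
Successors: activities 2 through 4 with durations [3, 5, 3]
Sum of successor durations = 11
LF = 14 - 11 = 3

3


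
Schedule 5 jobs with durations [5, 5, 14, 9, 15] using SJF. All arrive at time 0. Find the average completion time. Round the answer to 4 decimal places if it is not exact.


SJF order (ascending): [5, 5, 9, 14, 15]
Completion times:
  Job 1: burst=5, C=5
  Job 2: burst=5, C=10
  Job 3: burst=9, C=19
  Job 4: burst=14, C=33
  Job 5: burst=15, C=48
Average completion = 115/5 = 23.0

23.0


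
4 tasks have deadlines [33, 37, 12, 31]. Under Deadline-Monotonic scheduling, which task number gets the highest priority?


Sort tasks by relative deadline (ascending):
  Task 3: deadline = 12
  Task 4: deadline = 31
  Task 1: deadline = 33
  Task 2: deadline = 37
Priority order (highest first): [3, 4, 1, 2]
Highest priority task = 3

3


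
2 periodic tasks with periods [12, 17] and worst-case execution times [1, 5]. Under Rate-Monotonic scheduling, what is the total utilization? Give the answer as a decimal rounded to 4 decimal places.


Compute individual utilizations (exact fractions):
  Task 1: C/T = 1/12 (approx. 0.0833)
  Task 2: C/T = 5/17 (approx. 0.2941)
Total utilization U = 1/12 + 5/17 = 77/204
Rounded to 4 decimal places: U = 0.3775
RM (Liu & Layland) bound for 2 tasks = 0.828427; compare with U = 77/204 (approx. 0.377451)
U <= bound, so schedulable by RM sufficient condition.

0.3775
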